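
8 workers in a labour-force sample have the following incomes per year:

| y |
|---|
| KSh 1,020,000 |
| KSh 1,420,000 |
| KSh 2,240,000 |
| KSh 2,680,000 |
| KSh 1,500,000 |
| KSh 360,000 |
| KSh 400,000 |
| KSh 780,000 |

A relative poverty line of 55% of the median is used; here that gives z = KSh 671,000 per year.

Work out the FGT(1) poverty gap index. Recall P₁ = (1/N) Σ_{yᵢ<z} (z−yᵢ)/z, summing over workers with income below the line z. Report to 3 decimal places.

Below z: KSh 360,000, KSh 400,000 (q = 2 of N = 8).
Shortfall ratios: (671000−360000)/671000 = 0.4635; (671000−400000)/671000 = 0.4039.
Sum of shortfalls = 0.867362; P₁ averages over all N: 0.867362 / 8 = 0.108.

0.108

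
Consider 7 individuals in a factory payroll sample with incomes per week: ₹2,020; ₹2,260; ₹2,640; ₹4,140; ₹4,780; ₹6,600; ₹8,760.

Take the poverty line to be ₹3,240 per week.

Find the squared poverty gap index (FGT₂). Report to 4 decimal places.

Incomes under z: ₹2,020, ₹2,260, ₹2,640 (q = 3 of N = 7).
Normalized shortfalls: (3240−2020)/3240 = 0.3765; (3240−2260)/3240 = 0.3025; (3240−2640)/3240 = 0.1852.
Squared: 0.1418; 0.0915; 0.0343.
Sum = 0.267566; P₂ = 0.267566 / 7 = 0.0382.

0.0382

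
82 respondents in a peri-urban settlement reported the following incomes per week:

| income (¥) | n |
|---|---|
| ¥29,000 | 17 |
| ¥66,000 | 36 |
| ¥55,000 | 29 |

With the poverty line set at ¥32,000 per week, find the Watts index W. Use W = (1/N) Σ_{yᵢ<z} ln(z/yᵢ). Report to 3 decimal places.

0.020

Poor units: 17×¥29,000 (q = 17 of N = 82).
ln(z/y) terms: ln(32000/29000) = 0.0984 (×17).
W = 1.673481 / 82 = 0.020.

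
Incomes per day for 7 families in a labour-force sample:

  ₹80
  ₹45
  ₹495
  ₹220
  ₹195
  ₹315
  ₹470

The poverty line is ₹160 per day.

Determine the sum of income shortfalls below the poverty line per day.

₹195

Incomes under z: ₹45, ₹80 (q = 2 of N = 7).
Individual gaps: 160−45 = 115; 160−80 = 80.
Aggregate gap = ₹195.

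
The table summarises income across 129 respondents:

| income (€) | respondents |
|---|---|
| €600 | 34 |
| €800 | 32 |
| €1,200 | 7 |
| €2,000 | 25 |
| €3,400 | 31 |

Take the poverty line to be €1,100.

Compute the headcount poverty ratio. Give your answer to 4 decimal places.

0.5116

66 of the 129 respondents have income below €1,100.
H = 66/129 = 0.5116.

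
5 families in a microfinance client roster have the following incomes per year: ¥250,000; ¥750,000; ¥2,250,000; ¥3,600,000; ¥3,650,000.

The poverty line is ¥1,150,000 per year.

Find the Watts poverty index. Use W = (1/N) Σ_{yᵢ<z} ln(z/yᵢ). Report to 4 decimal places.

Below the line: ¥250,000, ¥750,000 (q = 2 of N = 5).
Log gaps: ln(1150000/250000) = 1.5261; ln(1150000/750000) = 0.4274.
W = 1.953500 / 5 = 0.3907.

0.3907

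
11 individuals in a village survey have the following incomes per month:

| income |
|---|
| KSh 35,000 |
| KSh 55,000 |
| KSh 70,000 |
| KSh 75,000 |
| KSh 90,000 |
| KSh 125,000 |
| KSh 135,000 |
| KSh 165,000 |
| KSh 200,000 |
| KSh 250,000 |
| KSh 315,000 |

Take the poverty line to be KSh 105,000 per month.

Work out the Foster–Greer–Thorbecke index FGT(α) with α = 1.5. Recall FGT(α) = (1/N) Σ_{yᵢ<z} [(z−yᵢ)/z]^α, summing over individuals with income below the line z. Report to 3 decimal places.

Incomes under z: KSh 35,000, KSh 55,000, KSh 70,000, KSh 75,000, KSh 90,000 (q = 5 of N = 11).
Normalized shortfalls: (105000−35000)/105000 = 0.6667; (105000−55000)/105000 = 0.4762; (105000−70000)/105000 = 0.3333; (105000−75000)/105000 = 0.2857; (105000−90000)/105000 = 0.1429.
Raised to α = 1.5: 0.54433; 0.32860; 0.19245; 0.15272; 0.05399.
Sum = 1.272099; FGT(1.5) = 1.272099 / 11 = 0.116.

0.116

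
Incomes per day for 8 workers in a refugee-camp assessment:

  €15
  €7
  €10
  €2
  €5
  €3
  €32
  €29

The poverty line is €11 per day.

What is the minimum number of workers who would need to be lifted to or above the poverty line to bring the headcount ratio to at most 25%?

3

5 of the 8 workers are poor, so H = 5/8 = 0.625.
A headcount ratio of at most 25% allows at most ⌊0.25 × 8⌋ = 2 poor workers.
So at least 5 − 2 = 3 must be lifted.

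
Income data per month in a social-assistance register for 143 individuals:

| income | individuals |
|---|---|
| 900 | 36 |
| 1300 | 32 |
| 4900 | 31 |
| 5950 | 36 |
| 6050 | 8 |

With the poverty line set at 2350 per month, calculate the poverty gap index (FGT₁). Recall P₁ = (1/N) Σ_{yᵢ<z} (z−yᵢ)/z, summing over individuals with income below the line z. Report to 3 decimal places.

Below the line: 36×900, 32×1300 (q = 68 of N = 143).
Relative gaps: (2350−900)/2350 = 0.6170 (×36); (2350−1300)/2350 = 0.4468 (×32).
Σ = 36.510638. Dividing by the full population N = 143 gives P₁ = 0.255.

0.255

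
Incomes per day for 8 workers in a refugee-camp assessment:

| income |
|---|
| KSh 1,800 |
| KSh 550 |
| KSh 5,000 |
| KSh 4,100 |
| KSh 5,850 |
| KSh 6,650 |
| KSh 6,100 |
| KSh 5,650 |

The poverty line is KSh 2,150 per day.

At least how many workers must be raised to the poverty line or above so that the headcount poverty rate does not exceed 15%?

2 of the 8 workers are poor, so H = 2/8 = 0.250.
A headcount ratio of at most 15% allows at most ⌊0.15 × 8⌋ = 1 poor workers.
So at least 2 − 1 = 1 must be lifted.

1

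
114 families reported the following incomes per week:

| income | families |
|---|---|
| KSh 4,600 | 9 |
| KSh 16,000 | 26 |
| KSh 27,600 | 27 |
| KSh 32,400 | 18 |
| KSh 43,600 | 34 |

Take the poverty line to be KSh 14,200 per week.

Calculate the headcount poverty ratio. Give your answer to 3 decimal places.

9 of the 114 families have income below KSh 14,200.
H = 9/114 = 0.079.

0.079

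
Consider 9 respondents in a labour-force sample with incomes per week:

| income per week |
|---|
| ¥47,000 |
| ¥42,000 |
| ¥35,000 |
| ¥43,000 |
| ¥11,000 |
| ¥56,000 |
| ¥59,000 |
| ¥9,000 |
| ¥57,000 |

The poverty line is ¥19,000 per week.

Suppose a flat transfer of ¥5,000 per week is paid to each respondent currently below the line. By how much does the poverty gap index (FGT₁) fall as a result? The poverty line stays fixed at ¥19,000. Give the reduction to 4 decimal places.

Before: below the line — ¥9,000, ¥11,000; poverty gap index (FGT₁) = 0.105263.
After the ¥5,000 transfer: below the line — ¥14,000, ¥16,000; poverty gap index (FGT₁) = 0.046784.
Reduction = 0.105263 − 0.046784 = 0.0585.

0.0585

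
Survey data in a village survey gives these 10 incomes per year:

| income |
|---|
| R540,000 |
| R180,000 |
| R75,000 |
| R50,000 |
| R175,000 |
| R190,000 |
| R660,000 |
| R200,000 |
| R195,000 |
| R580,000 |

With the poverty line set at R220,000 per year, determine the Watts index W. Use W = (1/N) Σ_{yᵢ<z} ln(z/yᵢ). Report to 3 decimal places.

Incomes under z: R50,000, R75,000, R175,000, R180,000, R190,000, R195,000, R200,000 (q = 7 of N = 10).
Log shortfalls: ln(220000/50000) = 1.4816; ln(220000/75000) = 1.0761; ln(220000/175000) = 0.2288; ln(220000/180000) = 0.2007; ln(220000/190000) = 0.1466; ln(220000/195000) = 0.1206; ln(220000/200000) = 0.0953.
W = 3.349798 / 10 = 0.335.

0.335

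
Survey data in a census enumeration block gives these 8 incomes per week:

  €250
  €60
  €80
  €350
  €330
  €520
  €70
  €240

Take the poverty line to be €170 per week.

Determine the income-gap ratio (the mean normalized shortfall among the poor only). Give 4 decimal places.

0.5882

Below z: €60, €70, €80 (q = 3 of N = 8).
Shortfall ratios (z−y)/z: 0.6471, 0.5882, 0.5294; sum = 1.764706.
The income-gap ratio divides by q (the poor only): 1.764706 / 3 = 0.5882.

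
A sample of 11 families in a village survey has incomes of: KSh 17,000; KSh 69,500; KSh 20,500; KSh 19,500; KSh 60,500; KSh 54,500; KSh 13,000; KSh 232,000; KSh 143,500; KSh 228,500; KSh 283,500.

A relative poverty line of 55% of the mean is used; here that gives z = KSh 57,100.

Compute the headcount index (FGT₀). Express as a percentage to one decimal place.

45.5%

5 of the 11 families have income below KSh 57,100.
H = 5/11 = 45.5%.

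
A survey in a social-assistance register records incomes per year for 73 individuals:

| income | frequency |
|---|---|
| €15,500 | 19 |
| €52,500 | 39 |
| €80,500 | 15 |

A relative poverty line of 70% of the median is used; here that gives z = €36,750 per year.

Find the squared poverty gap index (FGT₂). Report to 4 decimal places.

Incomes under z: 19×€15,500 (q = 19 of N = 73).
Shortfall ratios: (36750−15500)/36750 = 0.5782 (×19).
Squared: 0.3344 (×19).
Sum = 6.352677; P₂ = 6.352677 / 73 = 0.0870.

0.0870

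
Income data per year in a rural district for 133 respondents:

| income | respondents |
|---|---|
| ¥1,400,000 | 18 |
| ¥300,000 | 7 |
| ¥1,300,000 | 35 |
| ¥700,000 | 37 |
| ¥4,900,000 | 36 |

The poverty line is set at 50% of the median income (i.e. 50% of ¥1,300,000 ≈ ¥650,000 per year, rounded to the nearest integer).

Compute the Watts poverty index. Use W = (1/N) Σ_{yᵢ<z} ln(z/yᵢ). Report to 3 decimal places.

0.041

Below z: 7×¥300,000 (q = 7 of N = 133).
ln(z/y) terms: ln(650000/300000) = 0.7732 (×7).
W = 5.412329 / 133 = 0.041.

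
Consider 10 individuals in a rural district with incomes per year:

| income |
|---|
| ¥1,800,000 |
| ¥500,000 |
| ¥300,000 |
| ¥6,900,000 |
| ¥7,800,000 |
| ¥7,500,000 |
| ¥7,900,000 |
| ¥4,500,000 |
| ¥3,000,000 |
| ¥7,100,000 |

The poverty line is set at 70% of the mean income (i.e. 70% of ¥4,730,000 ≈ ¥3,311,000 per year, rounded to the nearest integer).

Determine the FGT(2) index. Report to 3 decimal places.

Poor units: ¥300,000, ¥500,000, ¥1,800,000, ¥3,000,000 (q = 4 of N = 10).
Normalized shortfalls: (3311000−300000)/3311000 = 0.9094; (3311000−500000)/3311000 = 0.8490; (3311000−1800000)/3311000 = 0.4564; (3311000−3000000)/3311000 = 0.0939.
Squared: 0.8270; 0.7208; 0.2083; 0.0088.
Sum = 1.764861; P₂ = 1.764861 / 10 = 0.176.

0.176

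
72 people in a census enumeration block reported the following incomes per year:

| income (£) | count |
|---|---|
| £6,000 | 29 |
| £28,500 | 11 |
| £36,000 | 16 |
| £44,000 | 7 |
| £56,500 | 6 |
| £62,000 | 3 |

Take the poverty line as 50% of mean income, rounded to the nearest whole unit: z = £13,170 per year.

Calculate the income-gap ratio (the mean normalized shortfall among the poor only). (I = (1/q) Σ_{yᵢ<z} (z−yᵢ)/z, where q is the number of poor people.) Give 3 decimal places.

Below z: 29×£6,000 (q = 29 of N = 72).
Relative gaps: 0.5444 (×29); sum = 15.788155.
I averages over the q = 29 poor units only: 15.788155 / 29 = 0.544.

0.544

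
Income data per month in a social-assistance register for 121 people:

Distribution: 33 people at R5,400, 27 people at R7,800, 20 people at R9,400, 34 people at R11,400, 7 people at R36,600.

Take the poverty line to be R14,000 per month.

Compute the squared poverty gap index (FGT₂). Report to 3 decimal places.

Poor units: 33×R5,400, 27×R7,800, 20×R9,400, 34×R11,400 (q = 114 of N = 121).
Normalized shortfalls: (14000−5400)/14000 = 0.6143 (×33); (14000−7800)/14000 = 0.4429 (×27); (14000−9400)/14000 = 0.3286 (×20); (14000−11400)/14000 = 0.1857 (×34).
Squared: 0.3773 (×33); 0.1961 (×27); 0.1080 (×20); 0.0345 (×34).
Sum = 21.079592; P₂ = 21.079592 / 121 = 0.174.

0.174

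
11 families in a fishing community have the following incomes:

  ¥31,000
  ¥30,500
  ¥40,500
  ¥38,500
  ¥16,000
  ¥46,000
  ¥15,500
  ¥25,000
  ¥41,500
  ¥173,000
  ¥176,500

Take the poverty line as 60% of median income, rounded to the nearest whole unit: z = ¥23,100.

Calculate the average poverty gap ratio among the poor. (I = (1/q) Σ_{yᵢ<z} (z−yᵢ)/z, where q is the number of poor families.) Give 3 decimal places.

Below z: ¥15,500, ¥16,000 (q = 2 of N = 11).
Shortfall ratios (z−y)/z: 0.3290, 0.3074; sum = 0.636364.
I averages over the q = 2 poor units only: 0.636364 / 2 = 0.318.

0.318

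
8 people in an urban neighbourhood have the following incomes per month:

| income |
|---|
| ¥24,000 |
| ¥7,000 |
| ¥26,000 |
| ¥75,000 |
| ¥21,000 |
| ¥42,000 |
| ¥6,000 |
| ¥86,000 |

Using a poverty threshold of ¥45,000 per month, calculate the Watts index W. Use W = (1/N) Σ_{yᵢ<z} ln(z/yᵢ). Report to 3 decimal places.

Poor units: ¥6,000, ¥7,000, ¥21,000, ¥24,000, ¥26,000, ¥42,000 (q = 6 of N = 8).
ln(z/y) terms: ln(45000/6000) = 2.0149; ln(45000/7000) = 1.8608; ln(45000/21000) = 0.7621; ln(45000/24000) = 0.6286; ln(45000/26000) = 0.5486; ln(45000/42000) = 0.0690.
W = 5.883963 / 8 = 0.735.

0.735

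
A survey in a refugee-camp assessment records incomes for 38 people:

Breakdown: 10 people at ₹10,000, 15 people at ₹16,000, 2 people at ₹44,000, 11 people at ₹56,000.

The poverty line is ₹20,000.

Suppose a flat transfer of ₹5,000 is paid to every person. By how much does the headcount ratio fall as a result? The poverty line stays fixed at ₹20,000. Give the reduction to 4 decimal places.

Before: below the line — 10×₹10,000, 15×₹16,000; headcount ratio = 0.657895.
After the ₹5,000 transfer: below the line — 10×₹15,000; headcount ratio = 0.263158.
Reduction = 0.657895 − 0.263158 = 0.3947.

0.3947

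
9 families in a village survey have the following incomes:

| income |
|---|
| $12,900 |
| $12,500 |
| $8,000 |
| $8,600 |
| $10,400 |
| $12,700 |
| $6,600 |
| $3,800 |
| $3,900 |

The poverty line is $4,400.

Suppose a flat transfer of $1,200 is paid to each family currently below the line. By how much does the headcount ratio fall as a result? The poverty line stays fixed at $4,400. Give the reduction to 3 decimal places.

Before: below the line — $3,800, $3,900; headcount ratio = 0.22222.
After the $1,200 transfer: below the line — none; headcount ratio = 0.00000.
Reduction = 0.22222 − 0.00000 = 0.222.

0.222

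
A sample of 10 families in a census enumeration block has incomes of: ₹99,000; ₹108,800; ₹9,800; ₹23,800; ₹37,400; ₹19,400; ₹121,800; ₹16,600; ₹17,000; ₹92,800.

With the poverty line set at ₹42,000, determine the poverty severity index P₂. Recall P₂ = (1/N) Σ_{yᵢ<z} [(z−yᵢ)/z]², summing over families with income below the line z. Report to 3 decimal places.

Below z: ₹9,800, ₹16,600, ₹17,000, ₹19,400, ₹23,800, ₹37,400 (q = 6 of N = 10).
Shortfall ratios: (42000−9800)/42000 = 0.7667; (42000−16600)/42000 = 0.6048; (42000−17000)/42000 = 0.5952; (42000−19400)/42000 = 0.5381; (42000−23800)/42000 = 0.4333; (42000−37400)/42000 = 0.1095.
Squared: 0.5878; 0.3657; 0.3543; 0.2895; 0.1878; 0.0120.
Sum = 1.797143; P₂ = 1.797143 / 10 = 0.180.

0.180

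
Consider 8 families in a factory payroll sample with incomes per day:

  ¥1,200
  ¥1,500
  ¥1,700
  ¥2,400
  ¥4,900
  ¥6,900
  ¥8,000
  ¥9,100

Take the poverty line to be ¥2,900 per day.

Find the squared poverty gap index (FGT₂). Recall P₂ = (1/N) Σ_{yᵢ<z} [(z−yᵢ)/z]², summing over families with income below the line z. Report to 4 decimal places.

0.0972

Poor units: ¥1,200, ¥1,500, ¥1,700, ¥2,400 (q = 4 of N = 8).
Shortfall ratios: (2900−1200)/2900 = 0.5862; (2900−1500)/2900 = 0.4828; (2900−1700)/2900 = 0.4138; (2900−2400)/2900 = 0.1724.
Squared: 0.3436; 0.2331; 0.1712; 0.0297.
Sum = 0.777646; P₂ = 0.777646 / 8 = 0.0972.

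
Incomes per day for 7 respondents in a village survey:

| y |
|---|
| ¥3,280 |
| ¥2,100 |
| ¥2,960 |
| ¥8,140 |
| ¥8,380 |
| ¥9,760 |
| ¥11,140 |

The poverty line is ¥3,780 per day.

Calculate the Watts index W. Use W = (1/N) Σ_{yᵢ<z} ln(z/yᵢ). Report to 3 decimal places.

Below z: ¥2,100, ¥2,960, ¥3,280 (q = 3 of N = 7).
Log gaps: ln(3780/2100) = 0.5878; ln(3780/2960) = 0.2445; ln(3780/3280) = 0.1419.
W = 0.974202 / 7 = 0.139.

0.139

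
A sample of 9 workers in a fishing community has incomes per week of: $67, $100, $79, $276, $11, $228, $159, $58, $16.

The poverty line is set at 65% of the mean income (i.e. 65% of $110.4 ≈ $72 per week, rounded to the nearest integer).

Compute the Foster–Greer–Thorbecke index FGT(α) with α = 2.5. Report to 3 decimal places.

Poor units: $11, $16, $58, $67 (q = 4 of N = 9).
Shortfall ratios: (72−11)/72 = 0.8472; (72−16)/72 = 0.7778; (72−58)/72 = 0.1944; (72−67)/72 = 0.0694.
Raised to α = 2.5: 0.66068; 0.53351; 0.01667; 0.00127.
Sum = 1.212132; FGT(2.5) = 1.212132 / 9 = 0.135.

0.135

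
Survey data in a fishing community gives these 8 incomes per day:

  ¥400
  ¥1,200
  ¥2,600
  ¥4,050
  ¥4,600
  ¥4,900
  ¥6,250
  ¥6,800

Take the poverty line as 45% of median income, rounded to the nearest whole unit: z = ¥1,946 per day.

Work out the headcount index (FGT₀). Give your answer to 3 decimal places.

0.250

2 of the 8 households have income below ¥1,946.
H = 2/8 = 0.250.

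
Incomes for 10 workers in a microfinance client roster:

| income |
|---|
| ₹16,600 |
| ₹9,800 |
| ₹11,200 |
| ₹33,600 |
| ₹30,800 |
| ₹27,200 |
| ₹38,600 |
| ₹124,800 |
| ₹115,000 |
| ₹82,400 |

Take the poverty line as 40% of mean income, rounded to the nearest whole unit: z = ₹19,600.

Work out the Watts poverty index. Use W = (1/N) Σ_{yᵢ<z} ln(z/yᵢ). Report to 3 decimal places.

Poor units: ₹9,800, ₹11,200, ₹16,600 (q = 3 of N = 10).
Log gaps: ln(19600/9800) = 0.6931; ln(19600/11200) = 0.5596; ln(19600/16600) = 0.1661.
W = 1.418890 / 10 = 0.142.

0.142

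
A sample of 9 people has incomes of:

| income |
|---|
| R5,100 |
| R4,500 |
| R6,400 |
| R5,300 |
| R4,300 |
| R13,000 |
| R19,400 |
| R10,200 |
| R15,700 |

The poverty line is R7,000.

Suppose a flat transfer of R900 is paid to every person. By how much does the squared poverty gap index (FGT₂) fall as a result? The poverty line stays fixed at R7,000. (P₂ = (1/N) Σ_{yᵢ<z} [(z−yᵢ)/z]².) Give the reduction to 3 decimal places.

0.029

Before: below the line — R4,300, R4,500, R5,100, R5,300, R6,400; squared poverty gap index (FGT₂) = 0.04626.
After the R900 transfer: below the line — R5,200, R5,400, R6,000, R6,200; squared poverty gap index (FGT₂) = 0.01687.
Reduction = 0.04626 − 0.01687 = 0.029.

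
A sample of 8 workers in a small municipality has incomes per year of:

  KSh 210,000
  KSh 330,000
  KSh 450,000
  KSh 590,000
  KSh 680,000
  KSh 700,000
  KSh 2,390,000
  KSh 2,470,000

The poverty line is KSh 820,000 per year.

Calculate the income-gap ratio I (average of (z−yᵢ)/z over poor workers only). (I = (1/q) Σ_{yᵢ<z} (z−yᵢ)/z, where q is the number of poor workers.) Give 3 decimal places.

0.398

Incomes under z: KSh 210,000, KSh 330,000, KSh 450,000, KSh 590,000, KSh 680,000, KSh 700,000 (q = 6 of N = 8).
Shortfall ratios (z−y)/z: 0.7439, 0.5976, 0.4512, 0.2805, 0.1707, 0.1463; sum = 2.390244.
I averages over the q = 6 poor units only: 2.390244 / 6 = 0.398.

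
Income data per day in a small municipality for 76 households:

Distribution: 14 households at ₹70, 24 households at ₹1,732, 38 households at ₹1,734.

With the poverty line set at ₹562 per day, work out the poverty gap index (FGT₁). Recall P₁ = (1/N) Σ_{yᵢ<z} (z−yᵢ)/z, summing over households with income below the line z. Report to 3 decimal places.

0.161

Incomes under z: 14×₹70 (q = 14 of N = 76).
Normalized shortfalls: (562−70)/562 = 0.8754 (×14).
Sum of shortfalls = 12.256228; P₁ averages over all N: 12.256228 / 76 = 0.161.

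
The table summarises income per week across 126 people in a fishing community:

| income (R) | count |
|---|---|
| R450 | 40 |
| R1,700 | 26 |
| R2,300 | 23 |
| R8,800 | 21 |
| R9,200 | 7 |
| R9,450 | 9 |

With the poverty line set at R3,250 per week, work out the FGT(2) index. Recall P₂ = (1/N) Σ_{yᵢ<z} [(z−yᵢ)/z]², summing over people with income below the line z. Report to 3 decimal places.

Below z: 40×R450, 26×R1,700, 23×R2,300 (q = 89 of N = 126).
Gap ratios (z−y)/z: (3250−450)/3250 = 0.8615 (×40); (3250−1700)/3250 = 0.4769 (×26); (3250−2300)/3250 = 0.2923 (×23).
Squared: 0.7422 (×40); 0.2275 (×26); 0.0854 (×23).
Sum = 37.568994; P₂ = 37.568994 / 126 = 0.298.

0.298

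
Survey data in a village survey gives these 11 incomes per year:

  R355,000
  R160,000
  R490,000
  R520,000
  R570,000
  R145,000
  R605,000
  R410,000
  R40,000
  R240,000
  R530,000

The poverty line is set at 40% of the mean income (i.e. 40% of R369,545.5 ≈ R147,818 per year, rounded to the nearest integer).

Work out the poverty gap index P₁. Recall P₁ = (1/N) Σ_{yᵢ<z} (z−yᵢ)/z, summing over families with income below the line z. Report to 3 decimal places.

Incomes under z: R40,000, R145,000 (q = 2 of N = 11).
Relative gaps: (147818−40000)/147818 = 0.7294; (147818−145000)/147818 = 0.0191.
Sum of shortfalls = 0.748461; P₁ averages over all N: 0.748461 / 11 = 0.068.

0.068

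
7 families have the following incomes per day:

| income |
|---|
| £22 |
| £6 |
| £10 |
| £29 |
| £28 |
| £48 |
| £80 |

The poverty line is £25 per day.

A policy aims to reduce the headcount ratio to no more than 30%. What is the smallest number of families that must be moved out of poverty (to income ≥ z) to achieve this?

1

3 of the 7 families are poor, so H = 3/7 = 0.429.
A headcount ratio of at most 30% allows at most ⌊0.30 × 7⌋ = 2 poor families.
So at least 3 − 2 = 1 must be lifted.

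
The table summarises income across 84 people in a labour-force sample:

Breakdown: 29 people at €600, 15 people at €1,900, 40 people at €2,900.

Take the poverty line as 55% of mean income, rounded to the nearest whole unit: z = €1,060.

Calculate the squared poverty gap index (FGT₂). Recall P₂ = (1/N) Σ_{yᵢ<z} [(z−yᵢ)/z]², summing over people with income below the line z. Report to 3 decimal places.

0.065

Below z: 29×€600 (q = 29 of N = 84).
Shortfall ratios: (1060−600)/1060 = 0.4340 (×29).
Squared: 0.1883 (×29).
Sum = 5.461374; P₂ = 5.461374 / 84 = 0.065.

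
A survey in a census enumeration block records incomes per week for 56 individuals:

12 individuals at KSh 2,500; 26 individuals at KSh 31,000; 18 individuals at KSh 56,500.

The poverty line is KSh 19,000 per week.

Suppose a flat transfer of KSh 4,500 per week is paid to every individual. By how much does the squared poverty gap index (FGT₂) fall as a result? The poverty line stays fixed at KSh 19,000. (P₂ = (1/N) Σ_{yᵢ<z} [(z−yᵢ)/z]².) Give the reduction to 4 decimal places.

Before: below the line — 12×KSh 2,500; squared poverty gap index (FGT₂) = 0.161605.
After the KSh 4,500 transfer: below the line — 12×KSh 7,000; squared poverty gap index (FGT₂) = 0.085477.
Reduction = 0.161605 − 0.085477 = 0.0761.

0.0761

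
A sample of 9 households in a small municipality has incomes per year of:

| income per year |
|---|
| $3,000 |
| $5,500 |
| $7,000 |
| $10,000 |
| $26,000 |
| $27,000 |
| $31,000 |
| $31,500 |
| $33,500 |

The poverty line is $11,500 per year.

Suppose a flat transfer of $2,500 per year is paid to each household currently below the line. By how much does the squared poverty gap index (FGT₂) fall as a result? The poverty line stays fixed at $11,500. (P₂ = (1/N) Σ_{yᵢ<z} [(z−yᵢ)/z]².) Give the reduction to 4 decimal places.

0.0660

Before: below the line — $3,000, $5,500, $7,000, $10,000; squared poverty gap index (FGT₂) = 0.109851.
After the $2,500 transfer: below the line — $5,500, $8,000, $9,500; squared poverty gap index (FGT₂) = 0.043898.
Reduction = 0.109851 − 0.043898 = 0.0660.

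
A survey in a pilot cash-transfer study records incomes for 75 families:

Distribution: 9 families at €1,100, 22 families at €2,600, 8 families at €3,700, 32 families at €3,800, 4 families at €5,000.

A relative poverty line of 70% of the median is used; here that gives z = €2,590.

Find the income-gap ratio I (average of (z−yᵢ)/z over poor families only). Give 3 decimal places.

Below the line: 9×€1,100 (q = 9 of N = 75).
Shortfall ratios (z−y)/z: 0.5753 (×9); sum = 5.177606.
I averages over the q = 9 poor units only: 5.177606 / 9 = 0.575.

0.575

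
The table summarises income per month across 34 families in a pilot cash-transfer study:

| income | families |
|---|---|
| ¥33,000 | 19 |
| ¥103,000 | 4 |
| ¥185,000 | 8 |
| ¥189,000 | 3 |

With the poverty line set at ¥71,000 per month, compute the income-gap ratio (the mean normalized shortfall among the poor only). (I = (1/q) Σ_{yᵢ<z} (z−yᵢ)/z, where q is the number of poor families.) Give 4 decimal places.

0.5352

Poor units: 19×¥33,000 (q = 19 of N = 34).
Shortfall ratios (z−y)/z: 0.5352 (×19); sum = 10.169014.
I averages over the q = 19 poor units only: 10.169014 / 19 = 0.5352.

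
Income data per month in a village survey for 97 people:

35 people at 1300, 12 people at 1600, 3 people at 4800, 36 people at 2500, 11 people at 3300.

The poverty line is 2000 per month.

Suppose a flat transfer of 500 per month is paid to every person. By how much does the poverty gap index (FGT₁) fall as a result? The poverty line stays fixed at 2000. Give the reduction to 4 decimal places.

0.1149

Before: below the line — 35×1300, 12×1600; poverty gap index (FGT₁) = 0.151031.
After the 500 transfer: below the line — 35×1800; poverty gap index (FGT₁) = 0.036082.
Reduction = 0.151031 − 0.036082 = 0.1149.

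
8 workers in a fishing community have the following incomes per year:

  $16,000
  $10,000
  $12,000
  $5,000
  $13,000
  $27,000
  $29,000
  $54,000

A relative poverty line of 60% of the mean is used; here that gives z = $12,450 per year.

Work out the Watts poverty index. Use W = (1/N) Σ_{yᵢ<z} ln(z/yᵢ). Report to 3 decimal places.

0.146

Poor units: $5,000, $10,000, $12,000 (q = 3 of N = 8).
Log shortfalls: ln(12450/5000) = 0.9123; ln(12450/10000) = 0.2191; ln(12450/12000) = 0.0368.
W = 1.168232 / 8 = 0.146.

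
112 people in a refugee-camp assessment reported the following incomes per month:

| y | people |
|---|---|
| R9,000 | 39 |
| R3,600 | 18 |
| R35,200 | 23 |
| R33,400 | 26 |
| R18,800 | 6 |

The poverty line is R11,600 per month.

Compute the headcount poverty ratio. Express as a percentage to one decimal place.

50.9%

57 of the 112 people have income below R11,600.
H = 57/112 = 50.9%.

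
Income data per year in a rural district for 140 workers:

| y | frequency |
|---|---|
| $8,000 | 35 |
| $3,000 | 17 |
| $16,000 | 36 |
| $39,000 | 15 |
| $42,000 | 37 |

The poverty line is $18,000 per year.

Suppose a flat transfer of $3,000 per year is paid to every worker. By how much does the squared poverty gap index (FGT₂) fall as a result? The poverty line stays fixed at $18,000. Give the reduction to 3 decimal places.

0.073

Before: below the line — 17×$3,000, 35×$8,000, 36×$16,000; squared poverty gap index (FGT₂) = 0.16466.
After the $3,000 transfer: below the line — 17×$6,000, 35×$11,000; squared poverty gap index (FGT₂) = 0.09178.
Reduction = 0.16466 − 0.09178 = 0.073.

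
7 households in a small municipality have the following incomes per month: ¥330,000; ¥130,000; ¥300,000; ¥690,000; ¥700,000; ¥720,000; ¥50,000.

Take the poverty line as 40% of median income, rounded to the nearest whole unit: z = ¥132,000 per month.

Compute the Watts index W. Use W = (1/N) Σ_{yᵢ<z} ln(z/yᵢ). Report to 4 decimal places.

0.1409

Below z: ¥50,000, ¥130,000 (q = 2 of N = 7).
Log gaps: ln(132000/50000) = 0.9708; ln(132000/130000) = 0.0153.
W = 0.986046 / 7 = 0.1409.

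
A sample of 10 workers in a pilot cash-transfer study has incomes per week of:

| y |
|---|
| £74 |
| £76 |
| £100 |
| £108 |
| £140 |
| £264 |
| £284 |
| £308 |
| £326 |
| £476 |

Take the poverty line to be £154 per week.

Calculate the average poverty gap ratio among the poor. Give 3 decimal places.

Incomes under z: £74, £76, £100, £108, £140 (q = 5 of N = 10).
Shortfall ratios (z−y)/z: 0.5195, 0.5065, 0.3506, 0.2987, 0.0909; sum = 1.766234.
I averages over the q = 5 poor units only: 1.766234 / 5 = 0.353.

0.353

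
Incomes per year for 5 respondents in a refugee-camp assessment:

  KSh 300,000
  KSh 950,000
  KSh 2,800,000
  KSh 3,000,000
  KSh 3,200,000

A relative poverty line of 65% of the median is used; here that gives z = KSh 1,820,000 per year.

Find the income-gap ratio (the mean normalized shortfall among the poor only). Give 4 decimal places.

0.6566

Below the line: KSh 300,000, KSh 950,000 (q = 2 of N = 5).
Relative gaps: 0.8352, 0.4780; sum = 1.313187.
The income-gap ratio divides by q (the poor only): 1.313187 / 2 = 0.6566.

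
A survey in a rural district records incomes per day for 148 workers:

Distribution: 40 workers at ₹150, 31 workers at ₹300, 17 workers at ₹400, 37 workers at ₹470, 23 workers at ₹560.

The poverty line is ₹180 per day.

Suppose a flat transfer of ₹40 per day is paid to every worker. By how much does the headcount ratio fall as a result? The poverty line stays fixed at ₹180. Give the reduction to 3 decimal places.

0.270

Before: below the line — 40×₹150; headcount ratio = 0.27027.
After the ₹40 transfer: below the line — none; headcount ratio = 0.00000.
Reduction = 0.27027 − 0.00000 = 0.270.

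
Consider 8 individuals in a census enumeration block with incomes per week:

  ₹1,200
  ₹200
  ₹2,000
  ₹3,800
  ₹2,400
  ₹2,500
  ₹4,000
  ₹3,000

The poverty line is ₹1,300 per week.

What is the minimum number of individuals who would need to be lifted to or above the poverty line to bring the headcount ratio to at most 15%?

Currently q = 2 of N = 8 are below the line (H = 0.250).
A headcount ratio of at most 15% allows at most ⌊0.15 × 8⌋ = 1 poor individuals.
So at least 2 − 1 = 1 must be lifted.

1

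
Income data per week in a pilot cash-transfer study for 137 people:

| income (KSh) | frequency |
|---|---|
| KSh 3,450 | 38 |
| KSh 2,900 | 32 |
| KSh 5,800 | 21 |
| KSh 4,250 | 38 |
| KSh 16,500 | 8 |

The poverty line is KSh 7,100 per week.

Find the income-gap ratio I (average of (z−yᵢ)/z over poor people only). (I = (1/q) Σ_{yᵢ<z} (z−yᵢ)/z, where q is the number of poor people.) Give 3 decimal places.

Below z: 32×KSh 2,900, 38×KSh 3,450, 38×KSh 4,250, 21×KSh 5,800 (q = 129 of N = 137).
Shortfall ratios (z−y)/z: 0.5915 (×32), 0.5141 (×38), 0.4014 (×38), 0.1831 (×21); sum = 57.563380.
The income-gap ratio divides by q (the poor only): 57.563380 / 129 = 0.446.

0.446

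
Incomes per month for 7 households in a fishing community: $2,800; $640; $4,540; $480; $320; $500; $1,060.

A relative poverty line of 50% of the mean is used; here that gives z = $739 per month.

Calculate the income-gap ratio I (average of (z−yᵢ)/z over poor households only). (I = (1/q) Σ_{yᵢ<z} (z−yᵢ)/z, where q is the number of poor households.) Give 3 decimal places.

0.344

Below z: $320, $480, $500, $640 (q = 4 of N = 7).
Shortfall ratios (z−y)/z: 0.5670, 0.3505, 0.3234, 0.1340; sum = 1.374831.
The income-gap ratio divides by q (the poor only): 1.374831 / 4 = 0.344.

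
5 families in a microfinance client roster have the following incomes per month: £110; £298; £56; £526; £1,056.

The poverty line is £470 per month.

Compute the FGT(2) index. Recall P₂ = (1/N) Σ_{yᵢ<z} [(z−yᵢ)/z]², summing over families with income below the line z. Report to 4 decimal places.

Incomes under z: £56, £110, £298 (q = 3 of N = 5).
Normalized shortfalls: (470−56)/470 = 0.8809; (470−110)/470 = 0.7660; (470−298)/470 = 0.3660.
Squared: 0.7759; 0.5867; 0.1339.
Sum = 1.496514; P₂ = 1.496514 / 5 = 0.2993.

0.2993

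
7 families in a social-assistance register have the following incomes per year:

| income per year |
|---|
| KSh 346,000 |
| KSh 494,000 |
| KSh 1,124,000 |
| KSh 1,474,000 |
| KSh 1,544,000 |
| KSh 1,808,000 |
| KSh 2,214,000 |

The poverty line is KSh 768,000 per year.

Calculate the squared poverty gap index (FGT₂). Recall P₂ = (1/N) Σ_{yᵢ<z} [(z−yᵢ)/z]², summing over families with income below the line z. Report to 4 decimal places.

0.0613

Below the line: KSh 346,000, KSh 494,000 (q = 2 of N = 7).
Shortfall ratios: (768000−346000)/768000 = 0.5495; (768000−494000)/768000 = 0.3568.
Squared: 0.3019; 0.1273.
Sum = 0.429213; P₂ = 0.429213 / 7 = 0.0613.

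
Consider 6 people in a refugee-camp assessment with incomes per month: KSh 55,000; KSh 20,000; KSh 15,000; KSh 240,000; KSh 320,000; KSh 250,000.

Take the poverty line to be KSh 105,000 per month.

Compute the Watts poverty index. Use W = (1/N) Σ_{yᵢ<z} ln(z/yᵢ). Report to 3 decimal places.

Incomes under z: KSh 15,000, KSh 20,000, KSh 55,000 (q = 3 of N = 6).
ln(z/y) terms: ln(105000/15000) = 1.9459; ln(105000/20000) = 1.6582; ln(105000/55000) = 0.6466.
W = 4.250765 / 6 = 0.708.

0.708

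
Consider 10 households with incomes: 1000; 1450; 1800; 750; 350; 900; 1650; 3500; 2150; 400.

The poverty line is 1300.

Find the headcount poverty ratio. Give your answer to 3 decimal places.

0.500

5 of the 10 households have income below 1300.
H = 5/10 = 0.500.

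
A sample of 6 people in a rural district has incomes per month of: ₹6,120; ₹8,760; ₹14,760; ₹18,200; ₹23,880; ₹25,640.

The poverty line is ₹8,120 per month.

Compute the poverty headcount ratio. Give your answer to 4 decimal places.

0.1667

1 of the 6 people have income below ₹8,120.
H = 1/6 = 0.1667.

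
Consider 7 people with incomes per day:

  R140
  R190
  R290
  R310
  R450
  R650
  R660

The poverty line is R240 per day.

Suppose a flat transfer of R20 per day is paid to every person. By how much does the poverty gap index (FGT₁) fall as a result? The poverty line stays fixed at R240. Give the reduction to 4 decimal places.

Before: below the line — R140, R190; poverty gap index (FGT₁) = 0.089286.
After the R20 transfer: below the line — R160, R210; poverty gap index (FGT₁) = 0.065476.
Reduction = 0.089286 − 0.065476 = 0.0238.

0.0238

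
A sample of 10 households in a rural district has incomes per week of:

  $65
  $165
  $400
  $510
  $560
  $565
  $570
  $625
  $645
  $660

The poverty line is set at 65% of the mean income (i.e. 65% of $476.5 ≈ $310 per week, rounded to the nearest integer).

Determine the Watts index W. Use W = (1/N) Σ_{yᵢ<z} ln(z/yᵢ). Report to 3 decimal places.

Below z: $65, $165 (q = 2 of N = 10).
ln(z/y) terms: ln(310/65) = 1.5622; ln(310/165) = 0.6306.
W = 2.192812 / 10 = 0.219.

0.219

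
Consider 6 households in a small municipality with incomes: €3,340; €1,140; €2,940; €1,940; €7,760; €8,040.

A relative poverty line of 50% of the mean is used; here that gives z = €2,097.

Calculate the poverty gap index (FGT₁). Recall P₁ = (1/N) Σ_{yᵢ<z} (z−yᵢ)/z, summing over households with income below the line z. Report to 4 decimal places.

0.0885

Incomes under z: €1,140, €1,940 (q = 2 of N = 6).
Normalized shortfalls: (2097−1140)/2097 = 0.4564; (2097−1940)/2097 = 0.0749.
Σ = 0.531235. Dividing by the full population N = 6 gives P₁ = 0.0885.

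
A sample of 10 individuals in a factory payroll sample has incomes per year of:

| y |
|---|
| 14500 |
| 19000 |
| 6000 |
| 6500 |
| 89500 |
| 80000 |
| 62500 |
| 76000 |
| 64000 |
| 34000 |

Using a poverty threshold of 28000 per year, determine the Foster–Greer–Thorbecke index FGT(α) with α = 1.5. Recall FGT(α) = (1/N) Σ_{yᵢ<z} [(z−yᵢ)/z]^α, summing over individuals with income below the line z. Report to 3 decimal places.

Poor units: 6000, 6500, 14500, 19000 (q = 4 of N = 10).
Normalized shortfalls: (28000−6000)/28000 = 0.7857; (28000−6500)/28000 = 0.7679; (28000−14500)/28000 = 0.4821; (28000−19000)/28000 = 0.3214.
Raised to α = 1.5: 0.69646; 0.67285; 0.33478; 0.18223.
Sum = 1.886331; FGT(1.5) = 1.886331 / 10 = 0.189.

0.189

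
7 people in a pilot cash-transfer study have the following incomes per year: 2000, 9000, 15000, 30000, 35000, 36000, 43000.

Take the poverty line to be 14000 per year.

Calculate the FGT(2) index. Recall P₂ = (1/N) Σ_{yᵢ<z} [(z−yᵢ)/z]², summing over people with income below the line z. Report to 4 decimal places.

Below the line: 2000, 9000 (q = 2 of N = 7).
Gap ratios (z−y)/z: (14000−2000)/14000 = 0.8571; (14000−9000)/14000 = 0.3571.
Squared: 0.7347; 0.1276.
Sum = 0.862245; P₂ = 0.862245 / 7 = 0.1232.

0.1232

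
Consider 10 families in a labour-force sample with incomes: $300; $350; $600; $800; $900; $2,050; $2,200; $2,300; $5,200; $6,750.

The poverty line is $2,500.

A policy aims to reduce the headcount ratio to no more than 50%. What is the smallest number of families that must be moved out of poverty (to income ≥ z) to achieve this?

3

Currently q = 8 of N = 10 are below the line (H = 0.800).
A headcount ratio of at most 50% allows at most ⌊0.50 × 10⌋ = 5 poor families.
So at least 8 − 5 = 3 must be lifted.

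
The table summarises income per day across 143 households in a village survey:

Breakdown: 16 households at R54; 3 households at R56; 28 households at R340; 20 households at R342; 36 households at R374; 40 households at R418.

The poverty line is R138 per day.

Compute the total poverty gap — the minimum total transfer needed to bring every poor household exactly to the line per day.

R1,590

Below z: 16×R54, 3×R56 (q = 19 of N = 143).
Individual gaps: 16×(138−54) = 1344; 3×(138−56) = 246.
Aggregate gap = R1,590.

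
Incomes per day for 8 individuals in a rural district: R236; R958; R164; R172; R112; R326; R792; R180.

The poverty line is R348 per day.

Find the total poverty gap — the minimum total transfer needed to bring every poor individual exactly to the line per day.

Incomes under z: R112, R164, R172, R180, R236, R326 (q = 6 of N = 8).
Individual gaps: 348−112 = 236; 348−164 = 184; 348−172 = 176; 348−180 = 168; 348−236 = 112; 348−326 = 22.
Aggregate gap = R898.

R898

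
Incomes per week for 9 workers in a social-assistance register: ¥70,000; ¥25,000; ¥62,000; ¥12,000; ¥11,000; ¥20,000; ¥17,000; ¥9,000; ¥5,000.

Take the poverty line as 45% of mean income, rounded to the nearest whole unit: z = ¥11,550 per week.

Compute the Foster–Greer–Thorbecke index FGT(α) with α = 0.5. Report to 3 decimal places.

0.160

Poor units: ¥5,000, ¥9,000, ¥11,000 (q = 3 of N = 9).
Relative gaps: (11550−5000)/11550 = 0.5671; (11550−9000)/11550 = 0.2208; (11550−11000)/11550 = 0.0476.
Raised to α = 0.5: 0.75306; 0.46987; 0.21822.
Sum = 1.441150; FGT(0.5) = 1.441150 / 9 = 0.160.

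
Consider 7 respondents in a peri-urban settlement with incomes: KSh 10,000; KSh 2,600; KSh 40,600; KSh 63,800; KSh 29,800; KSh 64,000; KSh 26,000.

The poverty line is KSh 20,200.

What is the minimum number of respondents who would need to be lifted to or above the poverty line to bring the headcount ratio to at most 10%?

2 of the 7 respondents are poor, so H = 2/7 = 0.286.
A headcount ratio of at most 10% allows at most ⌊0.10 × 7⌋ = 0 poor respondents.
So at least 2 − 0 = 2 must be lifted.

2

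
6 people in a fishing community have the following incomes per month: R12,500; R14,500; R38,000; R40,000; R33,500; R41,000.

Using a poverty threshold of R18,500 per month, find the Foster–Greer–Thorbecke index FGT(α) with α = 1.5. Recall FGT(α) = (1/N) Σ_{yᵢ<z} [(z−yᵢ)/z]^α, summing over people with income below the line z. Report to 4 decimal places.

Incomes under z: R12,500, R14,500 (q = 2 of N = 6).
Shortfall ratios: (18500−12500)/18500 = 0.3243; (18500−14500)/18500 = 0.2162.
Raised to α = 1.5: 0.18470; 0.10054.
Sum = 0.285240; FGT(1.5) = 0.285240 / 6 = 0.0475.

0.0475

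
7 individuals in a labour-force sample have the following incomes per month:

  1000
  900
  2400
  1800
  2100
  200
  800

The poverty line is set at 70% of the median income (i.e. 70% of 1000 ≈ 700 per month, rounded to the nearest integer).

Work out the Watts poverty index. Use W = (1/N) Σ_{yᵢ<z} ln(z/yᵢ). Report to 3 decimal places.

Below the line: 200 (q = 1 of N = 7).
Log shortfalls: ln(700/200) = 1.2528.
W = 1.252763 / 7 = 0.179.

0.179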